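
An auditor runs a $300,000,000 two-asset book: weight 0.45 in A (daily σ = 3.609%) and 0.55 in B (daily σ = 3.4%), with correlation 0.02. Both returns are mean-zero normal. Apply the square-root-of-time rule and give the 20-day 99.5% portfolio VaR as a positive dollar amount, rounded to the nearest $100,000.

σ_p = √(0.45²·3.609² + 0.55²·3.4² + 2·0.02·0.45·0.55·3.609·3.4) = 2.501%.
σ_{20d} = 2.501% × √20 = 11.185%.
z(99.5%) = 2.576.
VaR = 2.576 × 11.185% = 28.813%; on $300,000,000 that is $86,439,000.

$86,400,000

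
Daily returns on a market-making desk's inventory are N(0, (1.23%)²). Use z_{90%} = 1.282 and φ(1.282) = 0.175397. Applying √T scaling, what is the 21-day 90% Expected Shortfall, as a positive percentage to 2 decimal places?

9.89%

σ_{21d} = 1.23% × √21 = 5.637%.
ES multiplier = φ(z)/(1−α) = 0.175397/0.1 = 1.754.
ES = 5.637% × 1.754 = 9.887%.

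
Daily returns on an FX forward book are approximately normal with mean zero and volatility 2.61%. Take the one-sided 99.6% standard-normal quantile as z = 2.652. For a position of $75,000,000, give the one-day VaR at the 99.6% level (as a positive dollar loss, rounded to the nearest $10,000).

$5,190,000

VaR = z·σ = 2.652 × 2.61% = 6.922%.
On $75,000,000: 0.06922 × $75,000,000 = $5,191,500.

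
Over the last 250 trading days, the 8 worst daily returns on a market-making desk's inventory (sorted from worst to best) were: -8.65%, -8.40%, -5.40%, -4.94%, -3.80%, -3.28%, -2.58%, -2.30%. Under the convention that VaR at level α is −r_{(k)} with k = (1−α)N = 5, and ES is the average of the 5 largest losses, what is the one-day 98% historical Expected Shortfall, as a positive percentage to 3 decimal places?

6.238%

The 5 worst returns sum to -31.19%.
ES = −(-31.19%) / 5 = 6.238%.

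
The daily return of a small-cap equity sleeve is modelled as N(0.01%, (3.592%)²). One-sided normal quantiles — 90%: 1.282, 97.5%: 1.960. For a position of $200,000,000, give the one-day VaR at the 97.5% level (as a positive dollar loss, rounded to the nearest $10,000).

VaR = −μ + z·σ = −(0.01%) + 1.960 × 3.592% = 7.030%.
On $200,000,000: 0.07030 × $200,000,000 = $14,060,000.

$14,060,000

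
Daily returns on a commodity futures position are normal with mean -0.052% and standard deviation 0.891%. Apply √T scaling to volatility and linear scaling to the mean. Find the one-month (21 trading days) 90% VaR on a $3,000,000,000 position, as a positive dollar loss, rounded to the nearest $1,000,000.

$190,000,000

At 90%, z = 1.282.
σ_{21d} = 0.891% × √21 = 4.083%; μ_{21d} = 21 × -0.052% = -1.092%.
VaR = −(-1.092%) + 1.282 × 4.083% = 6.326%.
On $3,000,000,000: 0.06326 × $3,000,000,000 = $189,780,000.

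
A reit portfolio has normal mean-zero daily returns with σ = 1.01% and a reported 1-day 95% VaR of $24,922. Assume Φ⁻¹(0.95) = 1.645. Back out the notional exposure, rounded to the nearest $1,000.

VaR as a fraction of value: z·σ = 1.645 × 1.01% = 1.66145%.
Position = $24,922 / 0.0166145 = $1,500,015.

$1,500,000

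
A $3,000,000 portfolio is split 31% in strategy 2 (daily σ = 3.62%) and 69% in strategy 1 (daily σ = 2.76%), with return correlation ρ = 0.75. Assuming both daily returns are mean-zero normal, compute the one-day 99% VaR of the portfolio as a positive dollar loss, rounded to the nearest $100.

σ_p² = 0.31²·3.62² + 0.69²·2.76² + 2·0.75·0.31·0.69·3.62·2.76 = 8.0917 (%²).
σ_p = √8.0917 = 2.845%.
At 99%, z = 2.326.
VaR = 2.326 × 2.845% = 6.617%; on $3,000,000 that is $198,510.

$198,500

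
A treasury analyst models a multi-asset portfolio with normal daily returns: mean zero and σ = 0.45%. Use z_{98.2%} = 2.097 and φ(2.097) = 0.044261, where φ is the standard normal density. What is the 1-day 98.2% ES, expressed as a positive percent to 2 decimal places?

Tail multiplier: φ(z)/(1−α) = 0.044261 / 0.018 = 2.459.
ES = 0.45% × 2.459 = 1.107%.

1.11%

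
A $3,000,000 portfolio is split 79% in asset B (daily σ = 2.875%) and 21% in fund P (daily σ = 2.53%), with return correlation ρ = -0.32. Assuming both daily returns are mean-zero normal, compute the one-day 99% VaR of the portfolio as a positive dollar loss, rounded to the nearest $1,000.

σ_p² = 0.79²·2.875² + 0.21²·2.53² + 2·-0.32·0.79·0.21·2.875·2.53 = 4.6686 (%²).
σ_p = √4.6686 = 2.161%.
At 99%, z = 2.326.
VaR = 2.326 × 2.161% = 5.026%; on $3,000,000 that is $150,780.

$151,000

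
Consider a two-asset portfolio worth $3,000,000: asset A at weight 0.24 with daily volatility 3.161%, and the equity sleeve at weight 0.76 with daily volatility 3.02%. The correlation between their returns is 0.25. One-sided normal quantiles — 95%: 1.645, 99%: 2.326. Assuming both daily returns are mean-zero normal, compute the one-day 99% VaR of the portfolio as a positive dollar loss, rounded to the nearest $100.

σ_p² = 0.24²·3.161² + 0.76²·3.02² + 2·0.25·0.24·0.76·3.161·3.02 = 6.7141 (%²).
σ_p = √6.7141 = 2.591%.
VaR = 2.326 × 2.591% = 6.027%; on $3,000,000 that is $180,810.

$180,800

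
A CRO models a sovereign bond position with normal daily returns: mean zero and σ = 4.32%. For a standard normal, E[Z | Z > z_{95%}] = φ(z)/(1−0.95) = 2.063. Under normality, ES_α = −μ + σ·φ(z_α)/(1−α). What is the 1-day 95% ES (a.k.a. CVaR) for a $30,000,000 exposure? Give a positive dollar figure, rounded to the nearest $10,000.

ES = 4.32% × 2.063 = 8.912%.
On $30,000,000: 0.08912 × $30,000,000 = $2,673,600.

$2,670,000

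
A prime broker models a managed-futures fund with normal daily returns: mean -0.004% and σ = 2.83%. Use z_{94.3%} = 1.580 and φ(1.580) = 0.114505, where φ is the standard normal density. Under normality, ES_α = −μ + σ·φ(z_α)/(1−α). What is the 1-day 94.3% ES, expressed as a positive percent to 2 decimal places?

5.69%

Tail multiplier: φ(z)/(1−α) = 0.114505 / 0.057 = 2.009.
ES = −(-0.004%) + 2.83% × 2.009 = 5.689%.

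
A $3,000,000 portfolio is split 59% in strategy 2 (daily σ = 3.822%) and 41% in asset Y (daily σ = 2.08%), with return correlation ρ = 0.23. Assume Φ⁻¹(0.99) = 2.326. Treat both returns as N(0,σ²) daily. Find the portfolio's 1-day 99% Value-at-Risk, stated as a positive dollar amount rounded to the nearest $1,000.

σ_p² = 0.59²·3.822² + 0.41²·2.08² + 2·0.23·0.59·0.41·3.822·2.08 = 6.6968 (%²).
σ_p = √6.6968 = 2.588%.
VaR = 2.326 × 2.588% = 6.020%; on $3,000,000 that is $180,600.

$181,000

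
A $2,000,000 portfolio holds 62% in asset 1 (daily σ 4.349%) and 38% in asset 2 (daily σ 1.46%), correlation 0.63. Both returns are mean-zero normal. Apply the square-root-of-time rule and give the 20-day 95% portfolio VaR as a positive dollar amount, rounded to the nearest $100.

σ_p = √(0.62²·4.349² + 0.38²·1.46² + 2·0.63·0.62·0.38·4.349·1.46) = 3.076%.
σ_{20d} = 3.076% × √20 = 13.756%.
z(95%) = 1.645.
VaR = 1.645 × 13.756% = 22.629%; on $2,000,000 that is $452,580.

$452,600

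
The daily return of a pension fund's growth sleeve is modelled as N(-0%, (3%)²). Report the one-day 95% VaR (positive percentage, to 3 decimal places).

At 95% one-sided, z = 1.645.
VaR = z·σ = 1.645 × 3% = 4.935%.

4.935%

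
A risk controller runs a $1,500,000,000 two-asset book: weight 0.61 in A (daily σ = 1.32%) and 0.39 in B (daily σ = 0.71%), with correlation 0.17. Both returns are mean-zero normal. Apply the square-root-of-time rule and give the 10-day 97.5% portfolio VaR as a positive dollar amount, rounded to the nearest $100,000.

$83,200,000

σ_p = √(0.61²·1.32² + 0.39²·0.71² + 2·0.17·0.61·0.39·1.32·0.71) = 0.895%.
σ_{10d} = 0.895% × √10 = 2.830%.
z(97.5%) = 1.960.
VaR = 1.960 × 2.830% = 5.547%; on $1,500,000,000 that is $83,205,000.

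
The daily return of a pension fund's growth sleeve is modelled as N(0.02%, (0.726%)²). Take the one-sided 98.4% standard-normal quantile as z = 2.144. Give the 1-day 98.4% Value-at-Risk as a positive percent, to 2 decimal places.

VaR = −μ + z·σ = −(0.02%) + 2.144 × 0.726% = 1.537%.

1.54%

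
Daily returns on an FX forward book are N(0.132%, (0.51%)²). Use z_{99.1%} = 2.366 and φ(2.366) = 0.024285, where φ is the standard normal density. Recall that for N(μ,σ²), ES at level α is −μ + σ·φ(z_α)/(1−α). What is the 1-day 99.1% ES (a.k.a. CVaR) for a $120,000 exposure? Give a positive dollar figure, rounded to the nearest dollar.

Tail multiplier: φ(z)/(1−α) = 0.024285 / 0.009 = 2.698.
ES = −(0.132%) + 0.51% × 2.698 = 1.244%.
On $120,000: 0.01244 × $120,000 = $1,493.

$1,493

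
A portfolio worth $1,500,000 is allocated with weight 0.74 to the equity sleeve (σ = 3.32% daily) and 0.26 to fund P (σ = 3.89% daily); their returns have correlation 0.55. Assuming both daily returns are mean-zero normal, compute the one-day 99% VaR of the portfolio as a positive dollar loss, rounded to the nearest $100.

σ_p² = 0.74²·3.32² + 0.26²·3.89² + 2·0.55·0.74·0.26·3.32·3.89 = 9.7921 (%²).
σ_p = √9.7921 = 3.129%.
At 99%, z = 2.326.
VaR = 2.326 × 3.129% = 7.278%; on $1,500,000 that is $109,170.

$109,200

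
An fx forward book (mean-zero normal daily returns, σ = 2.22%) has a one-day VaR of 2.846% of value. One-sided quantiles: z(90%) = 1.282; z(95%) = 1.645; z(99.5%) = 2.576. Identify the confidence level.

Implied z = VaR/σ = 2.846 / 2.22 = 1.282.
This matches z(90%) = 1.282.

90%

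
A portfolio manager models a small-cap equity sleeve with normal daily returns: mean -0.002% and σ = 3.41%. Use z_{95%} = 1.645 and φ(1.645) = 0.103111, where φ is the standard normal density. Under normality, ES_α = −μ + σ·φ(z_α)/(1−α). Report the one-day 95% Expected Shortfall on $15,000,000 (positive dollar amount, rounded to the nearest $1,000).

Tail multiplier: φ(z)/(1−α) = 0.103111 / 0.05 = 2.062.
ES = −(-0.002%) + 3.41% × 2.062 = 7.033%.
On $15,000,000: 0.07033 × $15,000,000 = $1,054,950.

$1,055,000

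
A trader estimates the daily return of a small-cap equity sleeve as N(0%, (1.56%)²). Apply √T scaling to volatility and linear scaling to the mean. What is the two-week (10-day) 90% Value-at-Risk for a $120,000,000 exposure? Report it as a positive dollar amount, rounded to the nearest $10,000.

At 90%, z = 1.282.
σ_{10d} = 1.56% × √10 = 4.933%.
VaR = 1.282 × 4.933% = 6.324%.
On $120,000,000: 0.06324 × $120,000,000 = $7,588,800.

$7,590,000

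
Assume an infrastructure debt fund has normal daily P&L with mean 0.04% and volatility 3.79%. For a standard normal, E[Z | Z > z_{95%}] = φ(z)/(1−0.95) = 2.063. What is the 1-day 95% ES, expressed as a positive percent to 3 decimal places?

ES = −(0.04%) + 3.79% × 2.063 = 7.779%.

7.779%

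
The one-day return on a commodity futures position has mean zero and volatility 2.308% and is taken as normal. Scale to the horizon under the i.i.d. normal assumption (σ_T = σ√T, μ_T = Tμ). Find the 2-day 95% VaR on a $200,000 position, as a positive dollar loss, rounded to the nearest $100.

At 95%, z = 1.645.
σ_{2d} = 2.308% × √2 = 3.264%.
VaR = 1.645 × 3.264% = 5.369%.
On $200,000: 0.05369 × $200,000 = $10,738.

$10,700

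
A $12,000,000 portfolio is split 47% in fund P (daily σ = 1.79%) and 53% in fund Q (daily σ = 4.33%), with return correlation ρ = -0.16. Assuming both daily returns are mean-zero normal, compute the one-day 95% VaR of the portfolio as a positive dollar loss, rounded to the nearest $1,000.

σ_p² = 0.47²·1.79² + 0.53²·4.33² + 2·-0.16·0.47·0.53·1.79·4.33 = 5.3565 (%²).
σ_p = √5.3565 = 2.314%.
At 95%, z = 1.645.
VaR = 1.645 × 2.314% = 3.807%; on $12,000,000 that is $456,840.

$457,000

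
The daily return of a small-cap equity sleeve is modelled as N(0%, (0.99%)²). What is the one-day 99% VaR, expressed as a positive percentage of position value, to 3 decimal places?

2.303%

At 99% one-sided, z = 2.326.
VaR = z·σ = 2.326 × 0.99% = 2.303%.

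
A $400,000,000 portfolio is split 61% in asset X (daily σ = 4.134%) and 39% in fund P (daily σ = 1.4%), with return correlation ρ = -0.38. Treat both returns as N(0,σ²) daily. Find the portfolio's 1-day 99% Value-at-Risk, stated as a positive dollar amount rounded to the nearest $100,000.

$22,000,000

σ_p² = 0.61²·4.134² + 0.39²·1.4² + 2·-0.38·0.61·0.39·4.134·1.4 = 5.6109 (%²).
σ_p = √5.6109 = 2.369%.
At 99%, z = 2.326.
VaR = 2.326 × 2.369% = 5.510%; on $400,000,000 that is $22,040,000.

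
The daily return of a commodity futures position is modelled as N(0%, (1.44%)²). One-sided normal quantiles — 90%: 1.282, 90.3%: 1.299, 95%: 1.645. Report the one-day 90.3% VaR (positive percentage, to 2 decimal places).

VaR = z·σ = 1.299 × 1.44% = 1.871%.

1.87%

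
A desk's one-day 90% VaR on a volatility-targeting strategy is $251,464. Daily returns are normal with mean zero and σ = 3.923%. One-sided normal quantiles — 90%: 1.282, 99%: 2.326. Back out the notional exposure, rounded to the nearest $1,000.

$5,000,000

VaR as a fraction of value: z·σ = 1.282 × 3.923% = 5.02929%.
Position = $251,464 / 0.0502929 = $4,999,994.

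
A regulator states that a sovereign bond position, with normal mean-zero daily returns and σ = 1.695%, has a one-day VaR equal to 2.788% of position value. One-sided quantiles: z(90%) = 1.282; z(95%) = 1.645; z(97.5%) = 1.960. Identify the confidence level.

95%

Implied z = VaR/σ = 2.788 / 1.695 = 1.645.
This matches z(95%) = 1.645.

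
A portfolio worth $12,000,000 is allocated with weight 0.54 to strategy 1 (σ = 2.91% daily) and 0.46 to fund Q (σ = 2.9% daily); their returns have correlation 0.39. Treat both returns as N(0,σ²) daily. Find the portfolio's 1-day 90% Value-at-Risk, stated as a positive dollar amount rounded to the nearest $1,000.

σ_p² = 0.54²·2.91² + 0.46²·2.9² + 2·0.39·0.54·0.46·2.91·2.9 = 5.8839 (%²).
σ_p = √5.8839 = 2.426%.
At 90%, z = 1.282.
VaR = 1.282 × 2.426% = 3.110%; on $12,000,000 that is $373,200.

$373,000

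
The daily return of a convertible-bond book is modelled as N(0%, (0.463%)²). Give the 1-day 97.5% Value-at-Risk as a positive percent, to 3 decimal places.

At 97.5% one-sided, z = 1.960.
VaR = z·σ = 1.960 × 0.463% = 0.907%.

0.907%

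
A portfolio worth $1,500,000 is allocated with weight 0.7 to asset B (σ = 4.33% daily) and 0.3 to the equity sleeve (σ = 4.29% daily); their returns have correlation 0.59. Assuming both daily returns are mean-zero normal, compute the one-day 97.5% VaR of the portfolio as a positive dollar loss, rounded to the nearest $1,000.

$116,000

σ_p² = 0.7²·4.33² + 0.3²·4.29² + 2·0.59·0.7·0.3·4.33·4.29 = 15.4464 (%²).
σ_p = √15.4464 = 3.930%.
At 97.5%, z = 1.960.
VaR = 1.960 × 3.930% = 7.703%; on $1,500,000 that is $115,545.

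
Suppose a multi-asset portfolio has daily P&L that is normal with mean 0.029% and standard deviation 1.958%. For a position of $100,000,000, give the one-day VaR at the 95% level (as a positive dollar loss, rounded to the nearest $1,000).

$3,192,000

At 95% one-sided, z = 1.645.
VaR = −μ + z·σ = −(0.029%) + 1.645 × 1.958% = 3.192%.
On $100,000,000: 0.03192 × $100,000,000 = $3,192,000.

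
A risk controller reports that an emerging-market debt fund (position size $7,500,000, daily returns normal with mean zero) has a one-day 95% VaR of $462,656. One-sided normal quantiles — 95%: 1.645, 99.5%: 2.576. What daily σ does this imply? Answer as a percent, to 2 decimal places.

3.75%

VaR as a fraction: $462,656 / $7,500,000 = 6.169%.
σ = VaR / z = 6.169% / 1.645 = 3.750%.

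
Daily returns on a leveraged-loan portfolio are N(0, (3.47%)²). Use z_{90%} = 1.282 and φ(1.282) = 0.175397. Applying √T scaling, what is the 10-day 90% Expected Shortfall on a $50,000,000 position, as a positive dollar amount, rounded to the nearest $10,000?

$9,620,000

σ_{10d} = 3.47% × √10 = 10.973%.
ES multiplier = φ(z)/(1−α) = 0.175397/0.1 = 1.754.
ES = 10.973% × 1.754 = 19.247%; on $50,000,000: $9,623,500.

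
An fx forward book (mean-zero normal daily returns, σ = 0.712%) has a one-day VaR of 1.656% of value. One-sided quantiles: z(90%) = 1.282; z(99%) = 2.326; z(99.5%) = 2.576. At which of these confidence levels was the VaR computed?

Implied z = VaR/σ = 1.656 / 0.712 = 2.326.
This matches z(99%) = 2.326.

99%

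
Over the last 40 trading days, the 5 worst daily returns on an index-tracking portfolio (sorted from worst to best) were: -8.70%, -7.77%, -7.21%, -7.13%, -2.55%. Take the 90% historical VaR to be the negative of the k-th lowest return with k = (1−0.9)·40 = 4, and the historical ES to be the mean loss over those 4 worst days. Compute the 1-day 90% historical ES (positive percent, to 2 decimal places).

The 4 worst returns sum to -30.81%.
ES = −(-30.81%) / 4 = 7.7025% ≈ 7.70%.

7.70%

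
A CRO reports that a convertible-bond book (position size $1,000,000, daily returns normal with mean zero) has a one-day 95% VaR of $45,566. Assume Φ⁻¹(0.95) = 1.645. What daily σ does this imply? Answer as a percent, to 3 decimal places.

2.770%

VaR as a fraction: $45,566 / $1,000,000 = 4.557%.
σ = VaR / z = 4.557% / 1.645 = 2.770%.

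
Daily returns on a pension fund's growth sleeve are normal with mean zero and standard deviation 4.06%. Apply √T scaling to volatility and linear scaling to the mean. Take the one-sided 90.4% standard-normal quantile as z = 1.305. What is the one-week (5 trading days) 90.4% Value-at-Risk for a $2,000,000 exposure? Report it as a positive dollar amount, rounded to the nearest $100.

$236,900

σ_{5d} = 4.06% × √5 = 9.078%.
VaR = 1.305 × 9.078% = 11.847%.
On $2,000,000: 0.11847 × $2,000,000 = $236,940.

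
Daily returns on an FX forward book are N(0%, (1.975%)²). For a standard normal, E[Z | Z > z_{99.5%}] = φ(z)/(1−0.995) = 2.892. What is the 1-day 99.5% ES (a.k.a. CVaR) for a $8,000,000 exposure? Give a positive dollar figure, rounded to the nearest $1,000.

ES = 1.975% × 2.892 = 5.712%.
On $8,000,000: 0.05712 × $8,000,000 = $456,960.

$457,000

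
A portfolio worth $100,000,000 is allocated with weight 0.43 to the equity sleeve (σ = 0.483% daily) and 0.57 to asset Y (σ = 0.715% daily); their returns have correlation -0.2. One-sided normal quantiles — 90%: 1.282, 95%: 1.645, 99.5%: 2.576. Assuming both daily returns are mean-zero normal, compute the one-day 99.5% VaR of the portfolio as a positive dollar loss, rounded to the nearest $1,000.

σ_p² = 0.43²·0.483² + 0.57²·0.715² + 2·-0.2·0.43·0.57·0.483·0.715 = 0.1754 (%²).
σ_p = √0.1754 = 0.419%.
VaR = 2.576 × 0.419% = 1.079%; on $100,000,000 that is $1,079,000.

$1,079,000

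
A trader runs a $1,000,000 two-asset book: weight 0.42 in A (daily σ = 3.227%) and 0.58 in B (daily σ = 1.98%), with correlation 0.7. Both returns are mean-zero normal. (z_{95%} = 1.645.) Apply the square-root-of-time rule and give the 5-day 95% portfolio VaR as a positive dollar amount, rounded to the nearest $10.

σ_p = √(0.42²·3.227² + 0.58²·1.98² + 2·0.7·0.42·0.58·3.227·1.98) = 2.310%.
σ_{5d} = 2.310% × √5 = 5.165%.
VaR = 1.645 × 5.165% = 8.496%; on $1,000,000 that is $84,960.

$84,960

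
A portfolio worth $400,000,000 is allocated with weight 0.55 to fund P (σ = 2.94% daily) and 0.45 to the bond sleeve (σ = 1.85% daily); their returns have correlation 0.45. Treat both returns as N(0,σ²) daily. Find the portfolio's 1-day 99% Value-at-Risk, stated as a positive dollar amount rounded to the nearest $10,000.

σ_p² = 0.55²·2.94² + 0.45²·1.85² + 2·0.45·0.55·0.45·2.94·1.85 = 4.5193 (%²).
σ_p = √4.5193 = 2.126%.
At 99%, z = 2.326.
VaR = 2.326 × 2.126% = 4.945%; on $400,000,000 that is $19,780,000.

$19,780,000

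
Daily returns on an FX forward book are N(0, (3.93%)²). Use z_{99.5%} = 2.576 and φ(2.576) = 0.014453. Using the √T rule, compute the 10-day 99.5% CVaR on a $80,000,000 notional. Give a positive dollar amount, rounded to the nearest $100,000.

$28,700,000

σ_{10d} = 3.93% × √10 = 12.428%.
ES multiplier = φ(z)/(1−α) = 0.014453/0.005 = 2.891.
ES = 12.428% × 2.891 = 35.929%; on $80,000,000: $28,743,200.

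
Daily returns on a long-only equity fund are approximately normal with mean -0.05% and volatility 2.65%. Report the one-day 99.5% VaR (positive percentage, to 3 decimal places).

At 99.5% one-sided, z = 2.576.
VaR = −μ + z·σ = −(-0.05%) + 2.576 × 2.65% = 6.876%.

6.876%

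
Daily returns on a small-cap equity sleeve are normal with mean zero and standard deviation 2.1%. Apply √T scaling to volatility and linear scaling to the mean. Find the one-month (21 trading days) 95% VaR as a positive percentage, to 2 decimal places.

At 95%, z = 1.645.
σ_{21d} = 2.1% × √21 = 9.623%.
VaR = 1.645 × 9.623% = 15.830%.

15.83%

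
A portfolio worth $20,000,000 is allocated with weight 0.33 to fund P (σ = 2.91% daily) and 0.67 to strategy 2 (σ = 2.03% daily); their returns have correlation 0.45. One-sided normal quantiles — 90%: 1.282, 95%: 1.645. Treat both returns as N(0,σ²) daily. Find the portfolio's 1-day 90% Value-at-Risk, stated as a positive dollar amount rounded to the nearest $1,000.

σ_p² = 0.33²·2.91² + 0.67²·2.03² + 2·0.45·0.33·0.67·2.91·2.03 = 3.9475 (%²).
σ_p = √3.9475 = 1.987%.
VaR = 1.282 × 1.987% = 2.547%; on $20,000,000 that is $509,400.

$509,000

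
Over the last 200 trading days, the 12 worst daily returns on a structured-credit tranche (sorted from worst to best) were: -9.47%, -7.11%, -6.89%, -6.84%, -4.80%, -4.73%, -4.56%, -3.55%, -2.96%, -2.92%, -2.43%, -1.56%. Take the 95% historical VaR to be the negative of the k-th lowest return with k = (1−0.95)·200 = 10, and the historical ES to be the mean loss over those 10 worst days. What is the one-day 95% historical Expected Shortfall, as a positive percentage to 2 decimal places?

The 10 worst returns sum to -53.83%.
ES = −(-53.83%) / 10 = 5.383% ≈ 5.38%.

5.38%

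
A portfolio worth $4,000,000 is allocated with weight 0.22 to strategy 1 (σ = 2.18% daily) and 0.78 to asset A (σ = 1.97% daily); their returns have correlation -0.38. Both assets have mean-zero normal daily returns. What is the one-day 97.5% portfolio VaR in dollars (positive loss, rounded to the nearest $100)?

σ_p² = 0.22²·2.18² + 0.78²·1.97² + 2·-0.38·0.22·0.78·2.18·1.97 = 2.0311 (%²).
σ_p = √2.0311 = 1.425%.
At 97.5%, z = 1.960.
VaR = 1.960 × 1.425% = 2.793%; on $4,000,000 that is $111,720.

$111,700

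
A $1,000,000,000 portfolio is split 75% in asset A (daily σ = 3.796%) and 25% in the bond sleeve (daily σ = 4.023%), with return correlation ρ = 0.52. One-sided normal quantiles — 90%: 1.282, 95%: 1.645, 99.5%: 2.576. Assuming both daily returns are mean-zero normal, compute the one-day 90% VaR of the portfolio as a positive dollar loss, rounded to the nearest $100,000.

$44,600,000

σ_p² = 0.75²·3.796² + 0.25²·4.023² + 2·0.52·0.75·0.25·3.796·4.023 = 12.0948 (%²).
σ_p = √12.0948 = 3.478%.
VaR = 1.282 × 3.478% = 4.459%; on $1,000,000,000 that is $44,590,000.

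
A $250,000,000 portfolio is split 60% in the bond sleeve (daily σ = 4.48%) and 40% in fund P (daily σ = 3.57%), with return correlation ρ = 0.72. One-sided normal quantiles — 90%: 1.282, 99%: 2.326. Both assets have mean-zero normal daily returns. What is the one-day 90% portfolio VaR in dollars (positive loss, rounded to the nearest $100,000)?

$12,300,000

σ_p² = 0.6²·4.48² + 0.4²·3.57² + 2·0.72·0.6·0.4·4.48·3.57 = 14.7919 (%²).
σ_p = √14.7919 = 3.846%.
VaR = 1.282 × 3.846% = 4.931%; on $250,000,000 that is $12,327,500.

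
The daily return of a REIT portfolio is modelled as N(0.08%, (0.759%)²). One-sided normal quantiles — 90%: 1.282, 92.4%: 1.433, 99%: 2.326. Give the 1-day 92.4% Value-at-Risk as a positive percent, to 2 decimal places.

1.01%

VaR = −μ + z·σ = −(0.08%) + 1.433 × 0.759% = 1.008%.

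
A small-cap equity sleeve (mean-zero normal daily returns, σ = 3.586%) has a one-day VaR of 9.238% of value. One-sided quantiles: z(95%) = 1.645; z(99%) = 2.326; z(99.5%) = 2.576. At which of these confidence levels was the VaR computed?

Implied z = VaR/σ = 9.238 / 3.586 = 2.576.
This matches z(99.5%) = 2.576.

99.5%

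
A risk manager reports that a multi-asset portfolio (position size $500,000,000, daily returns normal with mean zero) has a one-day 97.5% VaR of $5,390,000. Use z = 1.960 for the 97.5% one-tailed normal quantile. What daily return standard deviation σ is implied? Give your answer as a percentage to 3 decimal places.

VaR as a fraction: $5,390,000 / $500,000,000 = 1.078%.
σ = VaR / z = 1.078% / 1.960 = 0.550%.

0.550%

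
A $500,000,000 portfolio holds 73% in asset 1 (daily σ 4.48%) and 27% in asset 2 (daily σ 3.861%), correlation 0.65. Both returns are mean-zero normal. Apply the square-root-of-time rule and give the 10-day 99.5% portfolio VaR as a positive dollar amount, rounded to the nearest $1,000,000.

σ_p = √(0.73²·4.48² + 0.27²·3.861² + 2·0.65·0.73·0.27·4.48·3.861) = 4.027%.
σ_{10d} = 4.027% × √10 = 12.734%.
z(99.5%) = 2.576.
VaR = 2.576 × 12.734% = 32.803%; on $500,000,000 that is $164,015,000.

$164,000,000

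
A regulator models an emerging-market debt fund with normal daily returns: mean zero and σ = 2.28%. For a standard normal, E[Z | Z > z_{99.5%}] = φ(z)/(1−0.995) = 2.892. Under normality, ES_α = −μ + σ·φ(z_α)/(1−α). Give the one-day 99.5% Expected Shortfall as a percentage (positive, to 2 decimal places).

6.59%

ES = 2.28% × 2.892 = 6.594%.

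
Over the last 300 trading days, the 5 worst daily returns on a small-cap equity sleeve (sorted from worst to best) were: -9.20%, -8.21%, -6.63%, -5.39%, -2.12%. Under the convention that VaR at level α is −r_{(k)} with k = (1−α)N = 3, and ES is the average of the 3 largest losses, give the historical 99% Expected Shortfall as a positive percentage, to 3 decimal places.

8.013%

The 3 worst returns sum to -24.04%.
ES = −(-24.04%) / 3 = 8.0133…% ≈ 8.013%.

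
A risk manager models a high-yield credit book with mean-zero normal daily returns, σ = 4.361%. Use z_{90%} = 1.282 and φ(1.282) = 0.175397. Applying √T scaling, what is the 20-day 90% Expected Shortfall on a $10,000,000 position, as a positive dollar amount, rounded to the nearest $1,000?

$3,421,000

σ_{20d} = 4.361% × √20 = 19.503%.
ES multiplier = φ(z)/(1−α) = 0.175397/0.1 = 1.754.
ES = 19.503% × 1.754 = 34.208%; on $10,000,000: $3,420,800.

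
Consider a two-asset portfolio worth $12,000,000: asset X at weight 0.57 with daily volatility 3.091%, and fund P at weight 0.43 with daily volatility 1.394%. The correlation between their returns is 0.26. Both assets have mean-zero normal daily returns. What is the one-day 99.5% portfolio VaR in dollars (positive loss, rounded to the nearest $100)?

σ_p² = 0.57²·3.091² + 0.43²·1.394² + 2·0.26·0.57·0.43·3.091·1.394 = 4.0127 (%²).
σ_p = √4.0127 = 2.003%.
At 99.5%, z = 2.576.
VaR = 2.576 × 2.003% = 5.160%; on $12,000,000 that is $619,200.

$619,200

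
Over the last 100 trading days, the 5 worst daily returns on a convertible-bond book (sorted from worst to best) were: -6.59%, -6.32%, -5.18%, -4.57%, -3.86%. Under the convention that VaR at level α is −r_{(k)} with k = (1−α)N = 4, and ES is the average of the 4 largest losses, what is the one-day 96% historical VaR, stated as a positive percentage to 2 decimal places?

k = 4; the 4th lowest return is -4.57%, so VaR = 4.57%.

4.57%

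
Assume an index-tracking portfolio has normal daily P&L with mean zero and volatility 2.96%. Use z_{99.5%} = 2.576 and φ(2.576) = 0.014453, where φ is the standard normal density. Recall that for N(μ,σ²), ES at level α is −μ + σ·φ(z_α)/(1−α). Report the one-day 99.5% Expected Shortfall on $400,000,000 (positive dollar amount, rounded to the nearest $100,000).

Tail multiplier: φ(z)/(1−α) = 0.014453 / 0.005 = 2.891.
ES = 2.96% × 2.891 = 8.557%.
On $400,000,000: 0.08557 × $400,000,000 = $34,228,000.

$34,200,000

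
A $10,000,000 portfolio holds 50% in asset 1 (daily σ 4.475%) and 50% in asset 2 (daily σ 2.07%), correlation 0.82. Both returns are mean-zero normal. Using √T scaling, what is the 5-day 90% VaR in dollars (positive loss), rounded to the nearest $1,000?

$901,000

σ_p = √(0.5²·4.475² + 0.5²·2.07² + 2·0.82·0.5·0.5·4.475·2.07) = 3.143%.
σ_{5d} = 3.143% × √5 = 7.028%.
z(90%) = 1.282.
VaR = 1.282 × 7.028% = 9.010%; on $10,000,000 that is $901,000.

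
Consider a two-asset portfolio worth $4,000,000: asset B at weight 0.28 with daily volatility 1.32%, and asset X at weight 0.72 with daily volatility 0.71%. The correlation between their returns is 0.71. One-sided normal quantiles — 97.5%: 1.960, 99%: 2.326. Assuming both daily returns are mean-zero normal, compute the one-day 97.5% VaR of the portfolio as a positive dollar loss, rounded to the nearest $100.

$64,000

σ_p² = 0.28²·1.32² + 0.72²·0.71² + 2·0.71·0.28·0.72·1.32·0.71 = 0.6662 (%²).
σ_p = √0.6662 = 0.816%.
VaR = 1.960 × 0.816% = 1.599%; on $4,000,000 that is $63,960.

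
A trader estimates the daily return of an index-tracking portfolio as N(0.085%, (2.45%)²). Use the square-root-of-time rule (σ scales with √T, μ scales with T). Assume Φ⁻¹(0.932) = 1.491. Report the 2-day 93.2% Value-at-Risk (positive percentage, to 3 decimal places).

4.996%

σ_{2d} = 2.45% × √2 = 3.465%; μ_{2d} = 2 × 0.085% = 0.170%.
VaR = −(0.170%) + 1.491 × 3.465% = 4.996%.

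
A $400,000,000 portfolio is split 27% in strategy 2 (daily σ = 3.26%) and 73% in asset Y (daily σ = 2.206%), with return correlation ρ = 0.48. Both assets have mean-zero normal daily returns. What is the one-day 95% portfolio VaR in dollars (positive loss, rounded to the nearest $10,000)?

$14,310,000

σ_p² = 0.27²·3.26² + 0.73²·2.206² + 2·0.48·0.27·0.73·3.26·2.206 = 4.7288 (%²).
σ_p = √4.7288 = 2.175%.
At 95%, z = 1.645.
VaR = 1.645 × 2.175% = 3.578%; on $400,000,000 that is $14,312,000.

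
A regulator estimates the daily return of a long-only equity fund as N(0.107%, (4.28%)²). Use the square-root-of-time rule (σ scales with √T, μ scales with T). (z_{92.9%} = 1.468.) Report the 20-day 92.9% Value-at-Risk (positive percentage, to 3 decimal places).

25.959%

σ_{20d} = 4.28% × √20 = 19.141%; μ_{20d} = 20 × 0.107% = 2.140%.
VaR = −(2.140%) + 1.468 × 19.141% = 25.959%.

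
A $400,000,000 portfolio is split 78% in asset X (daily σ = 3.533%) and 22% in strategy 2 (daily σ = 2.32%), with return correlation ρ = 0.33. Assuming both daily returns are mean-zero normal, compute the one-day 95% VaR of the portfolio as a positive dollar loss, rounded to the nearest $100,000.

$19,500,000

σ_p² = 0.78²·3.533² + 0.22²·2.32² + 2·0.33·0.78·0.22·3.533·2.32 = 8.7829 (%²).
σ_p = √8.7829 = 2.964%.
At 95%, z = 1.645.
VaR = 1.645 × 2.964% = 4.876%; on $400,000,000 that is $19,504,000.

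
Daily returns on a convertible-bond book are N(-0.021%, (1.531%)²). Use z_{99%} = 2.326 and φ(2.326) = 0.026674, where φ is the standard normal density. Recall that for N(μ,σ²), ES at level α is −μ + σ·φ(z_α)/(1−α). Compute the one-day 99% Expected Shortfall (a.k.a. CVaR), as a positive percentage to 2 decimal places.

4.10%

Tail multiplier: φ(z)/(1−α) = 0.026674 / 0.01 = 2.667.
ES = −(-0.021%) + 1.531% × 2.667 = 4.104%.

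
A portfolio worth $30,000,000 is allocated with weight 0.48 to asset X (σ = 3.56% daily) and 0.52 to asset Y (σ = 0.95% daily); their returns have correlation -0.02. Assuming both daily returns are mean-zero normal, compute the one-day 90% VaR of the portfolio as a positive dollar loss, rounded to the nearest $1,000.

σ_p² = 0.48²·3.56² + 0.52²·0.95² + 2·-0.02·0.48·0.52·3.56·0.95 = 3.1303 (%²).
σ_p = √3.1303 = 1.769%.
At 90%, z = 1.282.
VaR = 1.282 × 1.769% = 2.268%; on $30,000,000 that is $680,400.

$680,000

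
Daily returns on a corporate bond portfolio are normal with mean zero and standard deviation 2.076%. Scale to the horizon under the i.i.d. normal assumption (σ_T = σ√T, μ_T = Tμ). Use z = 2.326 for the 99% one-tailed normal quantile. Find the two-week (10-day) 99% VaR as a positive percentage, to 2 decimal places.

σ_{10d} = 2.076% × √10 = 6.565%.
VaR = 2.326 × 6.565% = 15.270%.

15.27%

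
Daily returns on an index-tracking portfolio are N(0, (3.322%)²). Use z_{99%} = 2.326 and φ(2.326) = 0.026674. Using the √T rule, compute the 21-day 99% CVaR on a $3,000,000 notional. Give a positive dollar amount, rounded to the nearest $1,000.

$1,218,000

σ_{21d} = 3.322% × √21 = 15.223%.
ES multiplier = φ(z)/(1−α) = 0.026674/0.01 = 2.667.
ES = 15.223% × 2.667 = 40.600%; on $3,000,000: $1,218,000.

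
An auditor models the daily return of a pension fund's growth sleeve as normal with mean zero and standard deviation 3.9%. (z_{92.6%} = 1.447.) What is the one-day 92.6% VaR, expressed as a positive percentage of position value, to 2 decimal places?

5.64%

VaR = z·σ = 1.447 × 3.9% = 5.643%.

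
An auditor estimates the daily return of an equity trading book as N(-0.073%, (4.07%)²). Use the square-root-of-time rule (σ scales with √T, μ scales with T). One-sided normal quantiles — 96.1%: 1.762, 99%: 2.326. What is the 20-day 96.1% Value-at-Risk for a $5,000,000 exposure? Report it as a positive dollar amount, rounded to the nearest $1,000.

σ_{20d} = 4.07% × √20 = 18.202%; μ_{20d} = 20 × -0.073% = -1.460%.
VaR = −(-1.460%) + 1.762 × 18.202% = 33.532%.
On $5,000,000: 0.33532 × $5,000,000 = $1,676,600.

$1,677,000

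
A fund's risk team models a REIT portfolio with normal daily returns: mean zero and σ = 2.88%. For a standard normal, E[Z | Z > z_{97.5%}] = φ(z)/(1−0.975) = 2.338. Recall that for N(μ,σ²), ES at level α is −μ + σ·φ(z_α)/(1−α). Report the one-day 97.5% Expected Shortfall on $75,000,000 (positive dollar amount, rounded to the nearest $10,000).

$5,050,000

ES = 2.88% × 2.338 = 6.733%.
On $75,000,000: 0.06733 × $75,000,000 = $5,049,750.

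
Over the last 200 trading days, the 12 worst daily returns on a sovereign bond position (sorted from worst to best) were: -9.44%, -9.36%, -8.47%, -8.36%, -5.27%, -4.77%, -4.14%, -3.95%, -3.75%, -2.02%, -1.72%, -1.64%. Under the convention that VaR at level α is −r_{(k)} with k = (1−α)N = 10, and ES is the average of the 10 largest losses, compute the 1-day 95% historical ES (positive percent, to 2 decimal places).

5.95%

The 10 worst returns sum to -59.53%.
ES = −(-59.53%) / 10 = 5.953% ≈ 5.95%.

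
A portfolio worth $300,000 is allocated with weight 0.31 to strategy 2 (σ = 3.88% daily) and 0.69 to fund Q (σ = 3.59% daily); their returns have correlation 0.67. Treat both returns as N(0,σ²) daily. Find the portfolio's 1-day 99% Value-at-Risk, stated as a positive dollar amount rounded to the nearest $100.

$23,700

σ_p² = 0.31²·3.88² + 0.69²·3.59² + 2·0.67·0.31·0.69·3.88·3.59 = 11.5752 (%²).
σ_p = √11.5752 = 3.402%.
At 99%, z = 2.326.
VaR = 2.326 × 3.402% = 7.913%; on $300,000 that is $23,739.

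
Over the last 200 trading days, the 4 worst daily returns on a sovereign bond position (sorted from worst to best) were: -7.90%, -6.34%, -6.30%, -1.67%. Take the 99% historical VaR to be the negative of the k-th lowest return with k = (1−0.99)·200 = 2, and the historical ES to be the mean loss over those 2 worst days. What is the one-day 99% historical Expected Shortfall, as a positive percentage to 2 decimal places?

The 2 worst returns sum to -14.24%.
ES = −(-14.24%) / 2 = 7.12%.

7.12%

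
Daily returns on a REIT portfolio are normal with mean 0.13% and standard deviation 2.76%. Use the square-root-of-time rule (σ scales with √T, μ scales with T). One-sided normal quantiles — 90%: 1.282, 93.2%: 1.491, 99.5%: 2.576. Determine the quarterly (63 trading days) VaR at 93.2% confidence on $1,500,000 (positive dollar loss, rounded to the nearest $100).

σ_{63d} = 2.76% × √63 = 21.907%; μ_{63d} = 63 × 0.13% = 8.190%.
VaR = −(8.190%) + 1.491 × 21.907% = 24.473%.
On $1,500,000: 0.24473 × $1,500,000 = $367,095.

$367,100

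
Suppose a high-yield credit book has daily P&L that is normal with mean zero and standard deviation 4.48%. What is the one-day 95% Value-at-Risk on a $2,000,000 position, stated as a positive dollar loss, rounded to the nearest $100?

$147,400

At 95% one-sided, z = 1.645.
VaR = z·σ = 1.645 × 4.48% = 7.370%.
On $2,000,000: 0.07370 × $2,000,000 = $147,400.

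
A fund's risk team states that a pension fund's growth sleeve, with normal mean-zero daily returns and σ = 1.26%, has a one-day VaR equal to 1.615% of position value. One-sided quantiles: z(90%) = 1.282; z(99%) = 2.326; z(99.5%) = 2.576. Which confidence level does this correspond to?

90%

Implied z = VaR/σ = 1.615 / 1.26 = 1.282.
This matches z(90%) = 1.282.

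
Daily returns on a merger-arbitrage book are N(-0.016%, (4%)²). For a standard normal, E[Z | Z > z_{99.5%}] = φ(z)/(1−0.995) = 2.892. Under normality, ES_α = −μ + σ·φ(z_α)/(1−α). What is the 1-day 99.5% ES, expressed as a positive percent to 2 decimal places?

11.58%

ES = −(-0.016%) + 4% × 2.892 = 11.584%.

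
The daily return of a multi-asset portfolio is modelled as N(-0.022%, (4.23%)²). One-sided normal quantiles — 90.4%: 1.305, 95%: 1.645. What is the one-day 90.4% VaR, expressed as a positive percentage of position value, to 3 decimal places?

VaR = −μ + z·σ = −(-0.022%) + 1.305 × 4.23% = 5.542%.

5.542%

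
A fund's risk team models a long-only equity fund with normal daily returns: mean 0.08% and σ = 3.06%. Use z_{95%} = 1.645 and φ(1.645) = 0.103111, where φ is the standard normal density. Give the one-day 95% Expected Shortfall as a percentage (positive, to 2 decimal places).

Tail multiplier: φ(z)/(1−α) = 0.103111 / 0.05 = 2.062.
ES = −(0.08%) + 3.06% × 2.062 = 6.230%.

6.23%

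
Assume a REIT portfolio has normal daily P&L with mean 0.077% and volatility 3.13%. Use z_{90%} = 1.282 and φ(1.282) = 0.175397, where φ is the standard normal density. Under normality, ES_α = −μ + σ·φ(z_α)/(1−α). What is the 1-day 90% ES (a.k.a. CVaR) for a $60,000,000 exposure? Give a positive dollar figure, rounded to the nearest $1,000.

$3,248,000

Tail multiplier: φ(z)/(1−α) = 0.175397 / 0.1 = 1.754.
ES = −(0.077%) + 3.13% × 1.754 = 5.413%.
On $60,000,000: 0.05413 × $60,000,000 = $3,247,800.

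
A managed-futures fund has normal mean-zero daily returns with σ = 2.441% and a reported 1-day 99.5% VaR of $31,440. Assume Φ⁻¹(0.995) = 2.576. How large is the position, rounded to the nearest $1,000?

$500,000

VaR as a fraction of value: z·σ = 2.576 × 2.441% = 6.28802%.
Position = $31,440 / 0.0628802 = $499,999.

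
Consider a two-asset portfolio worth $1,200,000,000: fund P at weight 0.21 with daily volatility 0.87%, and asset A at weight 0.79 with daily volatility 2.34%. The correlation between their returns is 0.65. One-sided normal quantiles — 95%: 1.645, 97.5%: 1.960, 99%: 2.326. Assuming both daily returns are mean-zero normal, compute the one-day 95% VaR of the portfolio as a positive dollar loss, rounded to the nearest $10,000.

σ_p² = 0.21²·0.87² + 0.79²·2.34² + 2·0.65·0.21·0.79·0.87·2.34 = 3.8898 (%²).
σ_p = √3.8898 = 1.972%.
VaR = 1.645 × 1.972% = 3.244%; on $1,200,000,000 that is $38,928,000.

$38,930,000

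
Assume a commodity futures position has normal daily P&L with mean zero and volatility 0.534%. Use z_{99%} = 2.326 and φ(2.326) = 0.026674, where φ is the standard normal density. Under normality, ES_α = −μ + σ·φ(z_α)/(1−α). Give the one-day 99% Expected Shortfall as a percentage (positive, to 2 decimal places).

1.42%

Tail multiplier: φ(z)/(1−α) = 0.026674 / 0.01 = 2.667.
ES = 0.534% × 2.667 = 1.424%.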